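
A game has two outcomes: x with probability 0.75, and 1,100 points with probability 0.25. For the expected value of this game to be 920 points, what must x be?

x = 860 points

0.75·x + 0.25·1100 = 920
0.75·x = 920 − 275 = 645
x = 645 / 0.75 = 860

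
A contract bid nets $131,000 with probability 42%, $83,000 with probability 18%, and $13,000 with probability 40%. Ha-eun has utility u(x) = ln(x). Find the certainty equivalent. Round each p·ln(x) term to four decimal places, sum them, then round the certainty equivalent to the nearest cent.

E[u] = 0.42·ln(131000) + 0.18·ln(83000) + 0.4·ln(13000) = 4.9488 + 2.0388 + 3.7891 = 10.7767
CE = e^10.7767 ≈ 47891.82

$47,891.82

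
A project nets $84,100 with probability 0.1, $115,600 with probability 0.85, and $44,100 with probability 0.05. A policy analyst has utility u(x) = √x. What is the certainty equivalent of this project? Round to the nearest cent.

$107,912.25

E[u] = 0.1·√84100 + 0.85·√115600 + 0.05·√44100 = 0.1·290 + 0.85·340 + 0.05·210 = 328.5
CE = (328.5)² = 107912.25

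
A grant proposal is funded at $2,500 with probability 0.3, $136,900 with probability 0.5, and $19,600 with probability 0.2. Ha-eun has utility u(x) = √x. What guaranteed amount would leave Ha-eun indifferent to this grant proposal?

E[u] = 0.3·√2500 + 0.5·√136900 + 0.2·√19600 = 0.3·50 + 0.5·370 + 0.2·140 = 228
CE = (228)² = 51984

$51,984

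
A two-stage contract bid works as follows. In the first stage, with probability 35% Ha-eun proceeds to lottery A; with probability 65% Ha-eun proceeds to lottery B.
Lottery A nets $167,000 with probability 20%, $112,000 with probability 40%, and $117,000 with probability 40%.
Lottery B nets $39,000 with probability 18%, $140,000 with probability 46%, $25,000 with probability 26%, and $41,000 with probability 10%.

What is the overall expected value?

$97,063

EV(A) = 0.2 × 167000 + 0.4 × 112000 + 0.4 × 117000 = 33400 + 44800 + 46800 = 125000
EV(B) = 0.18 × 39000 + 0.46 × 140000 + 0.26 × 25000 + 0.1 × 41000 = 7020 + 64400 + 6500 + 4100 = 82020
Overall = 0.35 × 125000 + 0.65 × 82020 = 43750 + 53313 = 97063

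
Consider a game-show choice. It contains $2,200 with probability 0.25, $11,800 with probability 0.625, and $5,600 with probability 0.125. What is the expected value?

EV = 0.25 × 2200 + 0.625 × 11800 + 0.125 × 5600 = 550 + 7375 + 700 = 8625

$8,625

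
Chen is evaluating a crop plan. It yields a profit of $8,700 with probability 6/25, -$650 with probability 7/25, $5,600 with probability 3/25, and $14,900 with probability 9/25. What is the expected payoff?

EV = 6/25 × 8700 + 7/25 × (-650) + 3/25 × 5600 + 9/25 × 14900 = 2088 − 182 + 672 + 5364 = 7942

$7,942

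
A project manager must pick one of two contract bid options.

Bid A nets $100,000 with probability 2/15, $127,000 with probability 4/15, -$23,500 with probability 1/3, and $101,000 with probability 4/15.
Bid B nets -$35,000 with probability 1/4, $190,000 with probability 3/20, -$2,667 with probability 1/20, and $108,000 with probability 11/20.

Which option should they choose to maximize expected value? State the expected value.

Bid A = 2/15 × 100000 + 4/15 × 127000 + 1/3 × (-23500) + 4/15 × 101000 = 13333.3333 + 33866.6667 − 7833.3333 + 26933.3333 = 66300
Bid B = 1/4 × (-35000) + 3/20 × 190000 + 1/20 × (-2667) + 11/20 × 108000 = -8750 + 28500 − 133.35 + 59400 = 79016.65

Bid B ($79,016.65)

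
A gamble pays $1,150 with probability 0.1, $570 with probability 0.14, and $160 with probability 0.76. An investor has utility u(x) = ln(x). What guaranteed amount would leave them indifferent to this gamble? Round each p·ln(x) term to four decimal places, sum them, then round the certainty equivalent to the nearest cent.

$232.83

E[u] = 0.1·ln(1150) + 0.14·ln(570) + 0.76·ln(160) = 0.7048 + 0.8884 + 3.8571 = 5.4503
CE = e^5.4503 ≈ 232.83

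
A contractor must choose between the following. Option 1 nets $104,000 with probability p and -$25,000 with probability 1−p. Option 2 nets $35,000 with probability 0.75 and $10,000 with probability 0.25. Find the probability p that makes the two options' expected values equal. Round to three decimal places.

p = 0.417

EV(Option 2) = 0.75 × 35000 + 0.25 × 10000 = 26250 + 2500 = 28750
p·104000 + (1−p)·(-25000) = 28750
129000p − 25000 = 28750
p = (28750 + 25000) / 129000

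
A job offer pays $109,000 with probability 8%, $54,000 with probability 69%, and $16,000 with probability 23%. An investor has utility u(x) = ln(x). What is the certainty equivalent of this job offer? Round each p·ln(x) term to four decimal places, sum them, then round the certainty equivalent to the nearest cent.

E[u] = 0.08·ln(109000) + 0.69·ln(54000) + 0.23·ln(16000) = 0.9279 + 7.5188 + 2.2265 = 10.6732
CE = e^10.6732 ≈ 43182.91

$43,182.91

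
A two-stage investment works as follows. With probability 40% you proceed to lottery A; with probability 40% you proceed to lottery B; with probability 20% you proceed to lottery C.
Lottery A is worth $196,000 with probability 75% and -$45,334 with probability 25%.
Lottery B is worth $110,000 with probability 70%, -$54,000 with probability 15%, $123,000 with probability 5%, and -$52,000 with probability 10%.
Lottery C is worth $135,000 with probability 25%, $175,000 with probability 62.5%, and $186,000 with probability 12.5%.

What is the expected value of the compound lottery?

EV(A) = 0.75 × 196000 + 0.25 × (-45334) = 147000 − 11333.5 = 135666.5
EV(B) = 0.7 × 110000 + 0.15 × (-54000) + 0.05 × 123000 + 0.1 × (-52000) = 77000 − 8100 + 6150 − 5200 = 69850
EV(C) = 0.25 × 135000 + 0.625 × 175000 + 0.125 × 186000 = 33750 + 109375 + 23250 = 166375
Overall = 0.4 × 135666.5 + 0.4 × 69850 + 0.2 × 166375 = 54266.6 + 27940 + 33275 = 115481.6

$115,481.60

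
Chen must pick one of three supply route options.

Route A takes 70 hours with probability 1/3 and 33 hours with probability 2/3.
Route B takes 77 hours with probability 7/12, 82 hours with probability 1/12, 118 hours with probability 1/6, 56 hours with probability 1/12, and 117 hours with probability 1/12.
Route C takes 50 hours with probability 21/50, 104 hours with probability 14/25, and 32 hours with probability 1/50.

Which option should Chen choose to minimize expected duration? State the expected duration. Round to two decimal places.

Route A = 1/3 × 70 + 2/3 × 33 = 23.3333 + 22 = 45.3333
Route B = 7/12 × 77 + 1/12 × 82 + 1/6 × 118 + 1/12 × 56 + 1/12 × 117 = 44.9167 + 6.8333 + 19.6667 + 4.6667 + 9.75 = 85.8333
Route C = 21/50 × 50 + 14/25 × 104 + 1/50 × 32 = 21 + 58.24 + 0.64 = 79.88

Route A (45.33 hours)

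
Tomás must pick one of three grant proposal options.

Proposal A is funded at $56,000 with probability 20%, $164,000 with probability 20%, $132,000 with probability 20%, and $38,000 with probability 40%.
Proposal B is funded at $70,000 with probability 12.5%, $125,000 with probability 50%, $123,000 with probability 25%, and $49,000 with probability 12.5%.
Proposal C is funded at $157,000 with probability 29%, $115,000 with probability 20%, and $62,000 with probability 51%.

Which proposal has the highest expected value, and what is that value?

Proposal A = 0.2 × 56000 + 0.2 × 164000 + 0.2 × 132000 + 0.4 × 38000 = 11200 + 32800 + 26400 + 15200 = 85600
Proposal B = 0.125 × 70000 + 0.5 × 125000 + 0.25 × 123000 + 0.125 × 49000 = 8750 + 62500 + 30750 + 6125 = 108125
Proposal C = 0.29 × 157000 + 0.2 × 115000 + 0.51 × 62000 = 45530 + 23000 + 31620 = 100150

Proposal B ($108,125)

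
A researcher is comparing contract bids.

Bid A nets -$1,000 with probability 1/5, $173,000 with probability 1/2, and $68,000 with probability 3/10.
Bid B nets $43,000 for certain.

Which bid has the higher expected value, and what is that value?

Bid A = 1/5 × (-1000) + 1/2 × 173000 + 3/10 × 68000 = -200 + 86500 + 20400 = 106700
Bid B: 43000 (certain)

Bid A ($106,700)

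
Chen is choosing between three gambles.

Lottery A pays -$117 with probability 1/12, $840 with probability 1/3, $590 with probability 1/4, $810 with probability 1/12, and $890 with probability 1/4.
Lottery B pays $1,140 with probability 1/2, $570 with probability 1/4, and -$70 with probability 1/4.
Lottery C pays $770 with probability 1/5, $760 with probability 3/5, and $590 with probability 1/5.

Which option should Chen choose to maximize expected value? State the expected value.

Lottery C ($728)

Lottery A = 1/12 × (-117) + 1/3 × 840 + 1/4 × 590 + 1/12 × 810 + 1/4 × 890 = -9.75 + 280 + 147.5 + 67.5 + 222.5 = 707.75
Lottery B = 1/2 × 1140 + 1/4 × 570 + 1/4 × (-70) = 570 + 142.5 − 17.5 = 695
Lottery C = 1/5 × 770 + 3/5 × 760 + 1/5 × 590 = 154 + 456 + 118 = 728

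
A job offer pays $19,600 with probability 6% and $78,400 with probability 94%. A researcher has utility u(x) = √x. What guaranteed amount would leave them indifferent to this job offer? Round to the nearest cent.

$73,766.56

E[u] = 0.06·√19600 + 0.94·√78400 = 0.06·140 + 0.94·280 = 271.6
CE = (271.6)² = 73766.56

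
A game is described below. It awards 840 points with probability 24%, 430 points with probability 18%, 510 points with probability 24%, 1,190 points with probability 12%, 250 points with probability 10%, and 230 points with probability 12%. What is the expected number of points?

EV = 0.24 × 840 + 0.18 × 430 + 0.24 × 510 + 0.12 × 1190 + 0.1 × 250 + 0.12 × 230 = 201.6 + 77.4 + 122.4 + 142.8 + 25 + 27.6 = 596.8

596.8 points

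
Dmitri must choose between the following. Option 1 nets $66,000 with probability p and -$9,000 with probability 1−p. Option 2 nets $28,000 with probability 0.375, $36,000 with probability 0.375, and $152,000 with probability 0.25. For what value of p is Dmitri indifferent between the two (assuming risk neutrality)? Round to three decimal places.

p = 0.947

EV(Option 2) = 0.375 × 28000 + 0.375 × 36000 + 0.25 × 152000 = 10500 + 13500 + 38000 = 62000
p·66000 + (1−p)·(-9000) = 62000
75000p − 9000 = 62000
p = (62000 + 9000) / 75000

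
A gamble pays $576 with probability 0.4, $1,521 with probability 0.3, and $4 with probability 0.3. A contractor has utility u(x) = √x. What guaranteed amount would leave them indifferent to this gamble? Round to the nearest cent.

$479.61

E[u] = 0.4·√576 + 0.3·√1521 + 0.3·√4 = 0.4·24 + 0.3·39 + 0.3·2 = 21.9
CE = (21.9)² = 479.61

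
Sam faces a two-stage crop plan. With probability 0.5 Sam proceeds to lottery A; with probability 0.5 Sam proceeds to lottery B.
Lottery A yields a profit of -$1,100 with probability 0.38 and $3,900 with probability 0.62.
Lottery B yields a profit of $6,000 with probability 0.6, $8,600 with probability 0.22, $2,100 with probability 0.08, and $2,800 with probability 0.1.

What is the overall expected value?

EV(A) = 0.38 × (-1100) + 0.62 × 3900 = -418 + 2418 = 2000
EV(B) = 0.6 × 6000 + 0.22 × 8600 + 0.08 × 2100 + 0.1 × 2800 = 3600 + 1892 + 168 + 280 = 5940
Overall = 0.5 × 2000 + 0.5 × 5940 = 1000 + 2970 = 3970

$3,970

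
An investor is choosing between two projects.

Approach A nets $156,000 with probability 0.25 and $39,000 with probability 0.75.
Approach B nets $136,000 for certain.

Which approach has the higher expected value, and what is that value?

Approach B ($136,000)

Approach A = 0.25 × 156000 + 0.75 × 39000 = 39000 + 29250 = 68250
Approach B: 136000 (certain)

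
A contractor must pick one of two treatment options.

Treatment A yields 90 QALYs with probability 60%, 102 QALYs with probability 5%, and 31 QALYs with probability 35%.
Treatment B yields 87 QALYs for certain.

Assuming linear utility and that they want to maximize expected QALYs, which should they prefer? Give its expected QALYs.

Treatment B (87 QALYs)

Treatment A = 0.6 × 90 + 0.05 × 102 + 0.35 × 31 = 54 + 5.1 + 10.85 = 69.95
Treatment B: 87 (certain)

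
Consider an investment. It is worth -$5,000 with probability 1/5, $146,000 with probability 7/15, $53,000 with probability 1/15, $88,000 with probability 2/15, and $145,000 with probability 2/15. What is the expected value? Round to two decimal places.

EV = 1/5 × (-5000) + 7/15 × 146000 + 1/15 × 53000 + 2/15 × 88000 + 2/15 × 145000 = -1000 + 68133.3333 + 3533.3333 + 11733.3333 + 19333.3333 = 101733.3333

$101,733.33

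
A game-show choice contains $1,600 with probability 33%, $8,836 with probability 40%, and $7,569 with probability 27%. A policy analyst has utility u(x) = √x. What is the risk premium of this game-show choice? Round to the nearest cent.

$587.03

E[u] = 0.33·√1600 + 0.4·√8836 + 0.27·√7569 = 0.33·40 + 0.4·94 + 0.27·87 = 74.29
CE = (74.29)² = 5519.0041
Risk premium = EV − CE = 6106.03 − 5519.0041 = 587.0259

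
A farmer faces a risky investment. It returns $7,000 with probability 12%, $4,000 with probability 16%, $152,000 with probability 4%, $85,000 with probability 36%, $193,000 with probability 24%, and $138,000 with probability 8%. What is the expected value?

EV = 0.12 × 7000 + 0.16 × 4000 + 0.04 × 152000 + 0.36 × 85000 + 0.24 × 193000 + 0.08 × 138000 = 840 + 640 + 6080 + 30600 + 46320 + 11040 = 95520

$95,520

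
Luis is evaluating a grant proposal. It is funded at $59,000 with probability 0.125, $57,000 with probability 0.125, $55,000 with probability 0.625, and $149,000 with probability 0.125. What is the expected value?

$67,500

EV = 0.125 × 59000 + 0.125 × 57000 + 0.625 × 55000 + 0.125 × 149000 = 7375 + 7125 + 34375 + 18625 = 67500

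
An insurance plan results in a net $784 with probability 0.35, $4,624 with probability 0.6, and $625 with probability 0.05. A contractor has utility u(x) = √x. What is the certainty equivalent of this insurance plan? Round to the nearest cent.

$2,688.42

E[u] = 0.35·√784 + 0.6·√4624 + 0.05·√625 = 0.35·28 + 0.6·68 + 0.05·25 = 51.85
CE = (51.85)² = 2688.4225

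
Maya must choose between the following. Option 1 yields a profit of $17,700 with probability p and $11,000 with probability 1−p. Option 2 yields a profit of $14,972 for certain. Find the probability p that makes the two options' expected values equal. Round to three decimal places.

p = 0.593

p·17700 + (1−p)·11000 = 14972
6700p + 11000 = 14972
p = (14972 − 11000) / 6700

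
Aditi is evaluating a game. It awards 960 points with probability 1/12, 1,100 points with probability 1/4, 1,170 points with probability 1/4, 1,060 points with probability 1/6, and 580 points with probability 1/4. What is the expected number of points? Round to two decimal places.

EV = 1/12 × 960 + 1/4 × 1100 + 1/4 × 1170 + 1/6 × 1060 + 1/4 × 580 = 80 + 275 + 292.5 + 176.6667 + 145 = 969.1667

969.17 points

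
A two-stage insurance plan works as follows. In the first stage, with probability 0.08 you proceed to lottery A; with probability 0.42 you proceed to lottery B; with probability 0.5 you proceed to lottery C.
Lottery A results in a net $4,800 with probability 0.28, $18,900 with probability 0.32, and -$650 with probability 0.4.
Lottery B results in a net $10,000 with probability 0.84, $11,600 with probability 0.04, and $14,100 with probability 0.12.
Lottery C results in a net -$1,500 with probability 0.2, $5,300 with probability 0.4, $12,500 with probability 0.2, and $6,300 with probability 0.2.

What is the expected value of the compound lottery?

$7,794.08

EV(A) = 0.28 × 4800 + 0.32 × 18900 + 0.4 × (-650) = 1344 + 6048 − 260 = 7132
EV(B) = 0.84 × 10000 + 0.04 × 11600 + 0.12 × 14100 = 8400 + 464 + 1692 = 10556
EV(C) = 0.2 × (-1500) + 0.4 × 5300 + 0.2 × 12500 + 0.2 × 6300 = -300 + 2120 + 2500 + 1260 = 5580
Overall = 0.08 × 7132 + 0.42 × 10556 + 0.5 × 5580 = 570.56 + 4433.52 + 2790 = 7794.08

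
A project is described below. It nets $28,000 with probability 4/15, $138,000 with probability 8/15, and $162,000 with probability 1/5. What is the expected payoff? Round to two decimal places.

$113,466.67

EV = 4/15 × 28000 + 8/15 × 138000 + 1/5 × 162000 = 7466.6667 + 73600 + 32400 = 113466.6667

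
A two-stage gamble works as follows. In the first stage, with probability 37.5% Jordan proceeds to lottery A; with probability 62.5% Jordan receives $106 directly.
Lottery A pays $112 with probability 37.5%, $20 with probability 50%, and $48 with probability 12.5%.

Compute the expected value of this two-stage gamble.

$88

EV(A) = 0.375 × 112 + 0.5 × 20 + 0.125 × 48 = 42 + 10 + 6 = 58
Branch B: 106 (certain)
Overall = 0.375 × 58 + 0.625 × 106 = 21.75 + 66.25 = 88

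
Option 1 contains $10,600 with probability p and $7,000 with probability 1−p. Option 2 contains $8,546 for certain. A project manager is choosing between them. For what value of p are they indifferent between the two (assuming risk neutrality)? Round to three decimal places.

p·10600 + (1−p)·7000 = 8546
3600p + 7000 = 8546
p = (8546 − 7000) / 3600

p = 0.429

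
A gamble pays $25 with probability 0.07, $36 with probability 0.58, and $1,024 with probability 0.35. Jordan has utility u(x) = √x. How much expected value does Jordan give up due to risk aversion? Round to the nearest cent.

E[u] = 0.07·√25 + 0.58·√36 + 0.35·√1024 = 0.07·5 + 0.58·6 + 0.35·32 = 15.03
CE = (15.03)² = 225.9009
Risk premium = EV − CE = 381.03 − 225.9009 = 155.1291

$155.13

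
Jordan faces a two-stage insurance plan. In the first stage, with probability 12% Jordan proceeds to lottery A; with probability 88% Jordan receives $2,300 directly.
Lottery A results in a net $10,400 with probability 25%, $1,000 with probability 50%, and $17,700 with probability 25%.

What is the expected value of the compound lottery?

EV(A) = 0.25 × 10400 + 0.5 × 1000 + 0.25 × 17700 = 2600 + 500 + 4425 = 7525
Branch B: 2300 (certain)
Overall = 0.12 × 7525 + 0.88 × 2300 = 903 + 2024 = 2927

$2,927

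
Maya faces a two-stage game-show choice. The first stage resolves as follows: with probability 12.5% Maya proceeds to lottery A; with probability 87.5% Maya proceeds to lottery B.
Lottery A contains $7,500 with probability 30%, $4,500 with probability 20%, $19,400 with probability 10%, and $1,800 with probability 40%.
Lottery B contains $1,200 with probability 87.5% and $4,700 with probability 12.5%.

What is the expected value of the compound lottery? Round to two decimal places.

$2,159.06

EV(A) = 0.3 × 7500 + 0.2 × 4500 + 0.1 × 19400 + 0.4 × 1800 = 2250 + 900 + 1940 + 720 = 5810
EV(B) = 0.875 × 1200 + 0.125 × 4700 = 1050 + 587.5 = 1637.5
Overall = 0.125 × 5810 + 0.875 × 1637.5 = 726.25 + 1432.8125 = 2159.0625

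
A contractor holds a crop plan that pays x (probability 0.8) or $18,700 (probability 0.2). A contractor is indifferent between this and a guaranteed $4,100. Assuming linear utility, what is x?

x = $450

0.8·x + 0.2·18700 = 4100
0.8·x = 4100 − 3740 = 360
x = 360 / 0.8 = 450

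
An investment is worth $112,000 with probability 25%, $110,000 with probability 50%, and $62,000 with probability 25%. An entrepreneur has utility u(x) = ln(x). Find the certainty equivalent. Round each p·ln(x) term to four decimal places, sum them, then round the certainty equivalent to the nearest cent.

$95,740.82

E[u] = 0.25·ln(112000) + 0.5·ln(110000) + 0.25·ln(62000) = 2.9066 + 5.8041 + 2.7587 = 11.4694
CE = e^11.4694 ≈ 95740.82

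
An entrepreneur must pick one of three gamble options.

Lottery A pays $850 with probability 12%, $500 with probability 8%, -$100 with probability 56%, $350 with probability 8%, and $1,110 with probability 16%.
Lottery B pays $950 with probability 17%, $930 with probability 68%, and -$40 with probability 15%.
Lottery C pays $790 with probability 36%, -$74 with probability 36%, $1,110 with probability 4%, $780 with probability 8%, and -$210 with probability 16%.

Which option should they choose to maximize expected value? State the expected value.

Lottery B ($787.90)

Lottery A = 0.12 × 850 + 0.08 × 500 + 0.56 × (-100) + 0.08 × 350 + 0.16 × 1110 = 102 + 40 − 56 + 28 + 177.6 = 291.6
Lottery B = 0.17 × 950 + 0.68 × 930 + 0.15 × (-40) = 161.5 + 632.4 − 6 = 787.9
Lottery C = 0.36 × 790 + 0.36 × (-74) + 0.04 × 1110 + 0.08 × 780 + 0.16 × (-210) = 284.4 − 26.64 + 44.4 + 62.4 − 33.6 = 330.96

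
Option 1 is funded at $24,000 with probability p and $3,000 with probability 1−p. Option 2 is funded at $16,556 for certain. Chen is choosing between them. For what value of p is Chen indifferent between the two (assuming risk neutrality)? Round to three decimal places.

p·24000 + (1−p)·3000 = 16556
21000p + 3000 = 16556
p = (16556 − 3000) / 21000

p = 0.646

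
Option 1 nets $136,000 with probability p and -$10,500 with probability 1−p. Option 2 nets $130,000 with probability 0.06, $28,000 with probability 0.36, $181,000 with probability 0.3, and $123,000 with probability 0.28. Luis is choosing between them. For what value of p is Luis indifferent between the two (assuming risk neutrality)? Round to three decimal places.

EV(Option 2) = 0.06 × 130000 + 0.36 × 28000 + 0.3 × 181000 + 0.28 × 123000 = 7800 + 10080 + 54300 + 34440 = 106620
p·136000 + (1−p)·(-10500) = 106620
146500p − 10500 = 106620
p = (106620 + 10500) / 146500

p = 0.799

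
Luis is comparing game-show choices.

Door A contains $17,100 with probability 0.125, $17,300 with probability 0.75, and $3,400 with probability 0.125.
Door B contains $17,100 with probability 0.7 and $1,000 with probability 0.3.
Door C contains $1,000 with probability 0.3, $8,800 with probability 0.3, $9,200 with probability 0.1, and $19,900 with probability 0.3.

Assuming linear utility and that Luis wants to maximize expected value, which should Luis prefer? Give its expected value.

Door A = 0.125 × 17100 + 0.75 × 17300 + 0.125 × 3400 = 2137.5 + 12975 + 425 = 15537.5
Door B = 0.7 × 17100 + 0.3 × 1000 = 11970 + 300 = 12270
Door C = 0.3 × 1000 + 0.3 × 8800 + 0.1 × 9200 + 0.3 × 19900 = 300 + 2640 + 920 + 5970 = 9830

Door A ($15,537.50)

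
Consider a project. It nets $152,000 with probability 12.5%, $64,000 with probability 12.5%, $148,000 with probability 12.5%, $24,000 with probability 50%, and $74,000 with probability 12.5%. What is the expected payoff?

EV = 0.125 × 152000 + 0.125 × 64000 + 0.125 × 148000 + 0.5 × 24000 + 0.125 × 74000 = 19000 + 8000 + 18500 + 12000 + 9250 = 66750

$66,750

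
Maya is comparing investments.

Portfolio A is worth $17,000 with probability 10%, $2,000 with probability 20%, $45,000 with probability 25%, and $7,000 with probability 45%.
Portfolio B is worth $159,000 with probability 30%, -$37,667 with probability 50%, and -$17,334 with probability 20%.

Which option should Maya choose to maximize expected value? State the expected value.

Portfolio B ($25,399.70)

Portfolio A = 0.1 × 17000 + 0.2 × 2000 + 0.25 × 45000 + 0.45 × 7000 = 1700 + 400 + 11250 + 3150 = 16500
Portfolio B = 0.3 × 159000 + 0.5 × (-37667) + 0.2 × (-17334) = 47700 − 18833.5 − 3466.8 = 25399.7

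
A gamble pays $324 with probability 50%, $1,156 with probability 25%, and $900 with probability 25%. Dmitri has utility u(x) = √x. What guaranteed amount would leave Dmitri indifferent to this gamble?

E[u] = 0.5·√324 + 0.25·√1156 + 0.25·√900 = 0.5·18 + 0.25·34 + 0.25·30 = 25
CE = (25)² = 625

$625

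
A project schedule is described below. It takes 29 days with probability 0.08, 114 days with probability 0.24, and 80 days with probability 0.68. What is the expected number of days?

84.08 days

EV = 0.08 × 29 + 0.24 × 114 + 0.68 × 80 = 2.32 + 27.36 + 54.4 = 84.08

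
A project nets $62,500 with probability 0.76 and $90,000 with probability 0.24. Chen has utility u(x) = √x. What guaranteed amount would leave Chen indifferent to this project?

E[u] = 0.76·√62500 + 0.24·√90000 = 0.76·250 + 0.24·300 = 262
CE = (262)² = 68644

$68,644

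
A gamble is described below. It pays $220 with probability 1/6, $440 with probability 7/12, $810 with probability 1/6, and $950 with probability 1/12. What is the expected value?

$507.50

EV = 1/6 × 220 + 7/12 × 440 + 1/6 × 810 + 1/12 × 950 = 36.6667 + 256.6667 + 135 + 79.1667 = 507.5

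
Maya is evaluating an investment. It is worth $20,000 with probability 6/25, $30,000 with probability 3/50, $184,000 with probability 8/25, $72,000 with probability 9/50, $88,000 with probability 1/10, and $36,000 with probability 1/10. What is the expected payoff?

$90,840

EV = 6/25 × 20000 + 3/50 × 30000 + 8/25 × 184000 + 9/50 × 72000 + 1/10 × 88000 + 1/10 × 36000 = 4800 + 1800 + 58880 + 12960 + 8800 + 3600 = 90840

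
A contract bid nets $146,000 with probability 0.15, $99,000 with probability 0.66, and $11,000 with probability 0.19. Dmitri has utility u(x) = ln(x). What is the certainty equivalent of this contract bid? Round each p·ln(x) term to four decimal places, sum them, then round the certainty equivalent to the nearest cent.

E[u] = 0.15·ln(146000) + 0.66·ln(99000) + 0.19·ln(11000) = 1.7837 + 7.5919 + 1.7681 = 11.1437
CE = e^11.1437 ≈ 69126.95

$69,126.95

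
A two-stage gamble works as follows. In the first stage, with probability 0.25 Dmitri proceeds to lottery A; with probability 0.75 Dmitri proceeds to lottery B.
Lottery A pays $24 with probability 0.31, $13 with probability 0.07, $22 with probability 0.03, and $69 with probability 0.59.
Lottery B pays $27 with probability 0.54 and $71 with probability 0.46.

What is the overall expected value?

$47.86

EV(A) = 0.31 × 24 + 0.07 × 13 + 0.03 × 22 + 0.59 × 69 = 7.44 + 0.91 + 0.66 + 40.71 = 49.72
EV(B) = 0.54 × 27 + 0.46 × 71 = 14.58 + 32.66 = 47.24
Overall = 0.25 × 49.72 + 0.75 × 47.24 = 12.43 + 35.43 = 47.86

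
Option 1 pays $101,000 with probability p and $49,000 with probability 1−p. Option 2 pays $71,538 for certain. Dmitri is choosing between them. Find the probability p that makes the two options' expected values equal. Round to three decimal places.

p = 0.433

p·101000 + (1−p)·49000 = 71538
52000p + 49000 = 71538
p = (71538 − 49000) / 52000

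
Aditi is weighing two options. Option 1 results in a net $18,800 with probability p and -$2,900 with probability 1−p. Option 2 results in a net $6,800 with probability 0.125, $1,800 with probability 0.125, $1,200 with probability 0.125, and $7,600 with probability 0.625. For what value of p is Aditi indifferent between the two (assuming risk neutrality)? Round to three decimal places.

p = 0.409

EV(Option 2) = 0.125 × 6800 + 0.125 × 1800 + 0.125 × 1200 + 0.625 × 7600 = 850 + 225 + 150 + 4750 = 5975
p·18800 + (1−p)·(-2900) = 5975
21700p − 2900 = 5975
p = (5975 + 2900) / 21700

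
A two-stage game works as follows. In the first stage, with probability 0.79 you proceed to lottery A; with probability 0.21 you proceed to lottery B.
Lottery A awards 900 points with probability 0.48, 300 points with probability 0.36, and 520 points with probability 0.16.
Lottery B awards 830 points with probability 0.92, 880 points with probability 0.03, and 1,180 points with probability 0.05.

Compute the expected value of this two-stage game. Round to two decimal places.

670.62 points

EV(A) = 0.48 × 900 + 0.36 × 300 + 0.16 × 520 = 432 + 108 + 83.2 = 623.2
EV(B) = 0.92 × 830 + 0.03 × 880 + 0.05 × 1180 = 763.6 + 26.4 + 59 = 849
Overall = 0.79 × 623.2 + 0.21 × 849 = 492.328 + 178.29 = 670.618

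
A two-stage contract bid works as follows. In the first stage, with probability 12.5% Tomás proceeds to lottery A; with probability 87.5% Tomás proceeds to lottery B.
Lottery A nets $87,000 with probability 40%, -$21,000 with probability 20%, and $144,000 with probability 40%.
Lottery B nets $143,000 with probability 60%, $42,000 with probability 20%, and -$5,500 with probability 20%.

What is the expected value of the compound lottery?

EV(A) = 0.4 × 87000 + 0.2 × (-21000) + 0.4 × 144000 = 34800 − 4200 + 57600 = 88200
EV(B) = 0.6 × 143000 + 0.2 × 42000 + 0.2 × (-5500) = 85800 + 8400 − 1100 = 93100
Overall = 0.125 × 88200 + 0.875 × 93100 = 11025 + 81462.5 = 92487.5

$92,487.50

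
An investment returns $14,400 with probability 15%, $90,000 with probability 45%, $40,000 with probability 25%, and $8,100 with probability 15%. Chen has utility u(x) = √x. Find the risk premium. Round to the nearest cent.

$7,002.75

E[u] = 0.15·√14400 + 0.45·√90000 + 0.25·√40000 + 0.15·√8100 = 0.15·120 + 0.45·300 + 0.25·200 + 0.15·90 = 216.5
CE = (216.5)² = 46872.25
Risk premium = EV − CE = 53875 − 46872.25 = 7002.75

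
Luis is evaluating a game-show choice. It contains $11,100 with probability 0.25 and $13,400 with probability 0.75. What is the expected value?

EV = 0.25 × 11100 + 0.75 × 13400 = 2775 + 10050 = 12825

$12,825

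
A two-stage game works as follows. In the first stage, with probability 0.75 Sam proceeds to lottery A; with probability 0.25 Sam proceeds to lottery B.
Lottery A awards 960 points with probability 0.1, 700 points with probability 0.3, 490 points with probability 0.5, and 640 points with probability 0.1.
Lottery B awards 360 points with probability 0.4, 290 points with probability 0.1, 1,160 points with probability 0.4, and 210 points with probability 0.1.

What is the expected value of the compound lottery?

625.75 points

EV(A) = 0.1 × 960 + 0.3 × 700 + 0.5 × 490 + 0.1 × 640 = 96 + 210 + 245 + 64 = 615
EV(B) = 0.4 × 360 + 0.1 × 290 + 0.4 × 1160 + 0.1 × 210 = 144 + 29 + 464 + 21 = 658
Overall = 0.75 × 615 + 0.25 × 658 = 461.25 + 164.5 = 625.75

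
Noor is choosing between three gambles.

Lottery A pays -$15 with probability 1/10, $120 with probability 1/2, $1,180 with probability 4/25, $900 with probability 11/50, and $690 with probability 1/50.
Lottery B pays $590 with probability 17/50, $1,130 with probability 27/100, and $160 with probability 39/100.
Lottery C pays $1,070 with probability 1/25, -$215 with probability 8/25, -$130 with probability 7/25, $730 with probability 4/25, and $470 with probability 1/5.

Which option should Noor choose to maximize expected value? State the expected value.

Lottery B ($568.10)

Lottery A = 1/10 × (-15) + 1/2 × 120 + 4/25 × 1180 + 11/50 × 900 + 1/50 × 690 = -1.5 + 60 + 188.8 + 198 + 13.8 = 459.1
Lottery B = 17/50 × 590 + 27/100 × 1130 + 39/100 × 160 = 200.6 + 305.1 + 62.4 = 568.1
Lottery C = 1/25 × 1070 + 8/25 × (-215) + 7/25 × (-130) + 4/25 × 730 + 1/5 × 470 = 42.8 − 68.8 − 36.4 + 116.8 + 94 = 148.4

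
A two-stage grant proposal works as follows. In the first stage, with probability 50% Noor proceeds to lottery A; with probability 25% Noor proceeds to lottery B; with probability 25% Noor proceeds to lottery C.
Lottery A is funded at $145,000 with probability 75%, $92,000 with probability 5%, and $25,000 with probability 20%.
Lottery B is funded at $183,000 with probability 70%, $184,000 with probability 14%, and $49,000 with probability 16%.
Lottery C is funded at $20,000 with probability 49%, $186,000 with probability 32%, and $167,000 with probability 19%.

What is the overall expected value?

EV(A) = 0.75 × 145000 + 0.05 × 92000 + 0.2 × 25000 = 108750 + 4600 + 5000 = 118350
EV(B) = 0.7 × 183000 + 0.14 × 184000 + 0.16 × 49000 = 128100 + 25760 + 7840 = 161700
EV(C) = 0.49 × 20000 + 0.32 × 186000 + 0.19 × 167000 = 9800 + 59520 + 31730 = 101050
Overall = 0.5 × 118350 + 0.25 × 161700 + 0.25 × 101050 = 59175 + 40425 + 25262.5 = 124862.5

$124,862.50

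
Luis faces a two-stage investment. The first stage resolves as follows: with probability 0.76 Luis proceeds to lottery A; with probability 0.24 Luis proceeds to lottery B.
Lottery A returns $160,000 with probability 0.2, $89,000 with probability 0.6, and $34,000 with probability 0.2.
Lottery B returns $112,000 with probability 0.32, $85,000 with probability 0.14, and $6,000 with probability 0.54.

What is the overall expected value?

$82,307.20

EV(A) = 0.2 × 160000 + 0.6 × 89000 + 0.2 × 34000 = 32000 + 53400 + 6800 = 92200
EV(B) = 0.32 × 112000 + 0.14 × 85000 + 0.54 × 6000 = 35840 + 11900 + 3240 = 50980
Overall = 0.76 × 92200 + 0.24 × 50980 = 70072 + 12235.2 = 82307.2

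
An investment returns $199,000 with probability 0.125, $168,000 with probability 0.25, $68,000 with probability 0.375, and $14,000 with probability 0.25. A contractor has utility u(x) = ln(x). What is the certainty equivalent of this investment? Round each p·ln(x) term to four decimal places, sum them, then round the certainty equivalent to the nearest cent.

$65,670.17

E[u] = 0.125·ln(199000) + 0.25·ln(168000) + 0.375·ln(68000) + 0.25·ln(14000) = 1.5251 + 3.0079 + 4.1727 + 2.3867 = 11.0924
CE = e^11.0924 ≈ 65670.17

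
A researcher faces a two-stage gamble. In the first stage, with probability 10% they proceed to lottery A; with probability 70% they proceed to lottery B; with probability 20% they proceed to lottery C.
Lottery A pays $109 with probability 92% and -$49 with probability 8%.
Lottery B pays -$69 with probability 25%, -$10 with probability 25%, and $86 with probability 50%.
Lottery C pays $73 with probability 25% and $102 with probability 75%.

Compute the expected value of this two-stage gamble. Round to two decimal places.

$44.86

EV(A) = 0.92 × 109 + 0.08 × (-49) = 100.28 − 3.92 = 96.36
EV(B) = 0.25 × (-69) + 0.25 × (-10) + 0.5 × 86 = -17.25 − 2.5 + 43 = 23.25
EV(C) = 0.25 × 73 + 0.75 × 102 = 18.25 + 76.5 = 94.75
Overall = 0.1 × 96.36 + 0.7 × 23.25 + 0.2 × 94.75 = 9.636 + 16.275 + 18.95 = 44.861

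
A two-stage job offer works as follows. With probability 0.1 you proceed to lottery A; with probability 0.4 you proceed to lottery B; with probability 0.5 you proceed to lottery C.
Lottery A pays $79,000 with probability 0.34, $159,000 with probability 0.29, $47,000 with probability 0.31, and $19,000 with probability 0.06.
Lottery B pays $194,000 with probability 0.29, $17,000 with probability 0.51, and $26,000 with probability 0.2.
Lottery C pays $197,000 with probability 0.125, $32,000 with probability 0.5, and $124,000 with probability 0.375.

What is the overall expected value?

EV(A) = 0.34 × 79000 + 0.29 × 159000 + 0.31 × 47000 + 0.06 × 19000 = 26860 + 46110 + 14570 + 1140 = 88680
EV(B) = 0.29 × 194000 + 0.51 × 17000 + 0.2 × 26000 = 56260 + 8670 + 5200 = 70130
EV(C) = 0.125 × 197000 + 0.5 × 32000 + 0.375 × 124000 = 24625 + 16000 + 46500 = 87125
Overall = 0.1 × 88680 + 0.4 × 70130 + 0.5 × 87125 = 8868 + 28052 + 43562.5 = 80482.5

$80,482.50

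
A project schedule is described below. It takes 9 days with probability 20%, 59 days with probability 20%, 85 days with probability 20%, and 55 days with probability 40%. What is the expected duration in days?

52.6 days

EV = 0.2 × 9 + 0.2 × 59 + 0.2 × 85 + 0.4 × 55 = 1.8 + 11.8 + 17 + 22 = 52.6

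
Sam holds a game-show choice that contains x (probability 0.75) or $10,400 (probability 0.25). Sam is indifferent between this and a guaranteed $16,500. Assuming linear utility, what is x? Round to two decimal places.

x = $18,533.33

0.75·x + 0.25·10400 = 16500
0.75·x = 16500 − 2600 = 13900
x = 13900 / 0.75 = 18533.3333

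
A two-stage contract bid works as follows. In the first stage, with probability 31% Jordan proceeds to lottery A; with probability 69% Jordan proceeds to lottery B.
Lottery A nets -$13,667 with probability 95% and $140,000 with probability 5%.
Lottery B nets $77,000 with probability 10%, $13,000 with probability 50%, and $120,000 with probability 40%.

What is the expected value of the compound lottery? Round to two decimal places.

$41,063.07

EV(A) = 0.95 × (-13667) + 0.05 × 140000 = -12983.65 + 7000 = -5983.65
EV(B) = 0.1 × 77000 + 0.5 × 13000 + 0.4 × 120000 = 7700 + 6500 + 48000 = 62200
Overall = 0.31 × (-5983.65) + 0.69 × 62200 = -1854.9315 + 42918 = 41063.0685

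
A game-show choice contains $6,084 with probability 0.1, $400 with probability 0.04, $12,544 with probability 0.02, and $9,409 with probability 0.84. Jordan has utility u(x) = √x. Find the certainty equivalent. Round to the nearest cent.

$8,522.98

E[u] = 0.1·√6084 + 0.04·√400 + 0.02·√12544 + 0.84·√9409 = 0.1·78 + 0.04·20 + 0.02·112 + 0.84·97 = 92.32
CE = (92.32)² = 8522.9824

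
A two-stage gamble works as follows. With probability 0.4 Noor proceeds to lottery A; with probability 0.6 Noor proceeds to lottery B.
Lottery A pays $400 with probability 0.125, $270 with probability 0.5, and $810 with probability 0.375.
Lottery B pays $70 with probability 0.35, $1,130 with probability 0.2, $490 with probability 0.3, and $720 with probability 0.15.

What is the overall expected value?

EV(A) = 0.125 × 400 + 0.5 × 270 + 0.375 × 810 = 50 + 135 + 303.75 = 488.75
EV(B) = 0.35 × 70 + 0.2 × 1130 + 0.3 × 490 + 0.15 × 720 = 24.5 + 226 + 147 + 108 = 505.5
Overall = 0.4 × 488.75 + 0.6 × 505.5 = 195.5 + 303.3 = 498.8

$498.80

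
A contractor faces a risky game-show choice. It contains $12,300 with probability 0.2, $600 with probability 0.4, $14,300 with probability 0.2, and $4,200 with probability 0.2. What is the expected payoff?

$6,400

EV = 0.2 × 12300 + 0.4 × 600 + 0.2 × 14300 + 0.2 × 4200 = 2460 + 240 + 2860 + 840 = 6400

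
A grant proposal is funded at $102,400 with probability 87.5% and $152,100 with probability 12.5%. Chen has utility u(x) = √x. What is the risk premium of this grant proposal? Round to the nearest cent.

E[u] = 0.875·√102400 + 0.125·√152100 = 0.875·320 + 0.125·390 = 328.75
CE = (328.75)² = 108076.5625
Risk premium = EV − CE = 108612.5 − 108076.5625 = 535.9375

$535.94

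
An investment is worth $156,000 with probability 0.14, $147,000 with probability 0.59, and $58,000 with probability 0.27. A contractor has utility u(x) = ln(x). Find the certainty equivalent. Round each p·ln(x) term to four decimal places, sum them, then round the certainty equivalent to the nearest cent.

E[u] = 0.14·ln(156000) + 0.59·ln(147000) + 0.27·ln(58000) = 1.6741 + 7.0199 + 2.9614 = 11.6554
CE = e^11.6554 ≈ 115312.37

$115,312.37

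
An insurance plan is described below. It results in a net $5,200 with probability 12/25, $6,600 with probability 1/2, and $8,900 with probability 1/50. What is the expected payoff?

EV = 12/25 × 5200 + 1/2 × 6600 + 1/50 × 8900 = 2496 + 3300 + 178 = 5974

$5,974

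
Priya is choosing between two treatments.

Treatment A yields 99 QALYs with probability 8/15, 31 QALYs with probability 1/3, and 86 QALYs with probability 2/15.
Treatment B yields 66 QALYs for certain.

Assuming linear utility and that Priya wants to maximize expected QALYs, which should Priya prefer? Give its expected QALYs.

Treatment A (74.6 QALYs)

Treatment A = 8/15 × 99 + 1/3 × 31 + 2/15 × 86 = 52.8 + 10.3333 + 11.4667 = 74.6
Treatment B: 66 (certain)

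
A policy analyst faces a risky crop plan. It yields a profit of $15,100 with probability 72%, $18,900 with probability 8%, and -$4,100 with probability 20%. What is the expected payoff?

$11,564

EV = 0.72 × 15100 + 0.08 × 18900 + 0.2 × (-4100) = 10872 + 1512 − 820 = 11564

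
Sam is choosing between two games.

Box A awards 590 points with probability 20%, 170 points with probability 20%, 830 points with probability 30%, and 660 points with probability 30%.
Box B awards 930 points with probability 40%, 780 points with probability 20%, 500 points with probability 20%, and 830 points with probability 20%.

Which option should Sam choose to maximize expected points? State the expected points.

Box B (794 points)

Box A = 0.2 × 590 + 0.2 × 170 + 0.3 × 830 + 0.3 × 660 = 118 + 34 + 249 + 198 = 599
Box B = 0.4 × 930 + 0.2 × 780 + 0.2 × 500 + 0.2 × 830 = 372 + 156 + 100 + 166 = 794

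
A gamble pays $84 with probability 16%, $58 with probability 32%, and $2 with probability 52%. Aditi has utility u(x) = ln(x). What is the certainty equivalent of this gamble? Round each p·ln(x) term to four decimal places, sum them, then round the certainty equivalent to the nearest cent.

$10.68

E[u] = 0.16·ln(84) + 0.32·ln(58) + 0.52·ln(2) = 0.7089 + 1.2993 + 0.3604 = 2.3686
CE = e^2.3686 ≈ 10.68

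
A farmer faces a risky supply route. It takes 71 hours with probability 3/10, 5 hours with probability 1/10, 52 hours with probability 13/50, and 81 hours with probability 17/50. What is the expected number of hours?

EV = 3/10 × 71 + 1/10 × 5 + 13/50 × 52 + 17/50 × 81 = 21.3 + 0.5 + 13.52 + 27.54 = 62.86

62.86 hours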